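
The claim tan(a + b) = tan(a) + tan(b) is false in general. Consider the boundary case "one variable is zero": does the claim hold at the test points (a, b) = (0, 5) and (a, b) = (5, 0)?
Yes, holds at both test points

At (0, 5): LHS = tan(5) ≈ -3.381, RHS = tan(5) ≈ -3.381 → equal
At (5, 0): LHS = tan(5) ≈ -3.381, RHS = tan(5) ≈ -3.381 → equal

So the claim does hold at both of these boundary points, even though it is not an identity.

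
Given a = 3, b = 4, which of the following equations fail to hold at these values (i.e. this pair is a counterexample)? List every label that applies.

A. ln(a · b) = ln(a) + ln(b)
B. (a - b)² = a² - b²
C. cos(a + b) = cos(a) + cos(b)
B, C

Evaluating each claim at the given values:
A. LHS = ln(12) ≈ 2.485, RHS = ln(3) + ln(4) ≈ 2.485 → holds here (LHS = RHS)
B. LHS = 1, RHS = -7 → fails here (LHS ≠ RHS)
C. LHS = cos(7) ≈ 0.7539, RHS = cos(3) + cos(4) ≈ -1.644 → fails here (LHS ≠ RHS)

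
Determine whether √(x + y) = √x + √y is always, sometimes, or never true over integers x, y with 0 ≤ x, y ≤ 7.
Sometimes true

It holds at (x, y) = (3, 0) (both sides equal √(3) ≈ 1.732), but fails at (x, y) = (1, 7) (LHS = 2·√(2) ≈ 2.828, RHS = 1 + √(7) ≈ 3.646).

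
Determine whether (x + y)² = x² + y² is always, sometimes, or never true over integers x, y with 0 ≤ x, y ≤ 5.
Sometimes true

It holds at (x, y) = (0, 1) (both sides equal 1), but fails at (x, y) = (2, 3) (LHS = 25, RHS = 13).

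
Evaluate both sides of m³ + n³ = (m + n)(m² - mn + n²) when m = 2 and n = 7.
LHS = 2³ + 7³ = 351
RHS = (2 + 7)(2² - 2·7 + 7²) = 351

LHS = RHS: the two sides agree.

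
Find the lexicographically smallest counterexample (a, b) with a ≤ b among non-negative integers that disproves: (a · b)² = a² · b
At (0, 6): both sides equal 0, so it holds there.
At (1, 1): both sides equal 1, so it holds there.

Substituting (1, 2) into the claim:
LHS = (1 · 2)² = 4
RHS = 1² · 2 = 2

Since LHS ≠ RHS, this pair disproves the claim, and no lexicographically smaller pair (a ≤ b, non-negative integers) does.

For instance (2, 4) is also a counterexample (LHS = 64, RHS = 16), but it's lexicographically larger.

Answer: (a, b) = (1, 2)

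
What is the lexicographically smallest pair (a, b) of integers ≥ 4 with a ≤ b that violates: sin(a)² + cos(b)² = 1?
(a, b) = (4, 5)

Substituting (4, 5) into the claim:
LHS = sin(4)² + cos(5)² ≈ 0.6532
RHS = 1

Since LHS ≠ RHS, this pair disproves the claim, and no lexicographically smaller pair (a ≤ b, integers ≥ 4) does.

For instance (6, 7) is also a counterexample (LHS = sin(6)² + cos(7)² ≈ 0.6464, RHS = 1), but it's lexicographically larger.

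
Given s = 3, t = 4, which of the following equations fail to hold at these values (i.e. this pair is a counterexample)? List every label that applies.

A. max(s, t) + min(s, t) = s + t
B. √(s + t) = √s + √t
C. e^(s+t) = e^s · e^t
B

Evaluating each claim at the given values:
A. LHS = 7, RHS = 7 → holds here (LHS = RHS)
B. LHS = √(7) ≈ 2.646, RHS = √(3) + 2 ≈ 3.732 → fails here (LHS ≠ RHS)
C. LHS = e^7 ≈ 1097, RHS = e^7 ≈ 1097 → holds here (LHS = RHS)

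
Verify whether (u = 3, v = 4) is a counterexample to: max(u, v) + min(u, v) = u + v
No

Substituting u = 3, v = 4:
LHS = max(3, 4) + min(3, 4) = 7
RHS = 3 + 4 = 7

The sides agree, so this pair does not disprove the claim.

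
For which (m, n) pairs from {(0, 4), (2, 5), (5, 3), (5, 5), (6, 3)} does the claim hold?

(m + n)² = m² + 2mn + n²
All pairs

Testing each pair:
(0, 4): LHS = 16, RHS = 16 → holds
(2, 5): LHS = 49, RHS = 49 → holds
(5, 3): LHS = 64, RHS = 64 → holds
(5, 5): LHS = 100, RHS = 100 → holds
(6, 3): LHS = 81, RHS = 81 → holds

Every pair satisfies the claim.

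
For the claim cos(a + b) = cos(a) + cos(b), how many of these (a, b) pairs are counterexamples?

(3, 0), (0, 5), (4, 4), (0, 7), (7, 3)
5

Testing each pair:
(3, 0): LHS = cos(3) ≈ -0.99, RHS = cos(3) + 1 ≈ 0.01001 → counterexample
(0, 5): LHS = cos(5) ≈ 0.2837, RHS = cos(5) + 1 ≈ 1.284 → counterexample
(4, 4): LHS = cos(8) ≈ -0.1455, RHS = 2·cos(4) ≈ -1.307 → counterexample
(0, 7): LHS = cos(7) ≈ 0.7539, RHS = cos(7) + 1 ≈ 1.754 → counterexample
(7, 3): LHS = cos(10) ≈ -0.8391, RHS = cos(3) + cos(7) ≈ -0.2361 → counterexample

That makes 5 counterexamples.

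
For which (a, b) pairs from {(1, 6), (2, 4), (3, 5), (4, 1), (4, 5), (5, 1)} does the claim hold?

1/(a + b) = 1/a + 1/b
Testing each pair:
(1, 6): LHS = 1/7, RHS = 7/6 → fails
(2, 4): LHS = 1/6, RHS = 3/4 → fails
(3, 5): LHS = 1/8, RHS = 8/15 → fails
(4, 1): LHS = 1/5, RHS = 5/4 → fails
(4, 5): LHS = 1/9, RHS = 9/20 → fails
(5, 1): LHS = 1/6, RHS = 6/5 → fails

No pair satisfies the claim.

Answer: None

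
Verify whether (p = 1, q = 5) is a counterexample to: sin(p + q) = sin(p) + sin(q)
Substituting p = 1, q = 5:
LHS = sin(1 + 5) = sin(6) ≈ -0.2794
RHS = sin(1) + sin(5) ≈ -0.1175

Since LHS ≠ RHS, this pair disproves the claim.

Answer: Yes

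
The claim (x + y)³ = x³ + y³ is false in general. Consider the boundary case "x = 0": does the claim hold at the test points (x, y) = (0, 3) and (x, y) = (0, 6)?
At (0, 3): LHS = 27, RHS = 27 → equal
At (0, 6): LHS = 216, RHS = 216 → equal

So the claim does hold at both of these boundary points, even though it is not an identity.

Answer: Yes, holds at both test points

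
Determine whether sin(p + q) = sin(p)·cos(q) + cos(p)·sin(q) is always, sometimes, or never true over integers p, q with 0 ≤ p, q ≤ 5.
The identity holds for every pair in the range. For instance at (p, q) = (0, 0): both sides equal 0.

Answer: Always true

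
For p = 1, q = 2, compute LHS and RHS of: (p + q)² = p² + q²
LHS = (1 + 2)² = 9
RHS = 1² + 2² = 5

LHS ≠ RHS, so the equation does not hold here.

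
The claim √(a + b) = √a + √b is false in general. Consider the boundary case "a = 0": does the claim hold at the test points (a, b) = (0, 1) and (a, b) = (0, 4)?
Yes, holds at both test points

At (0, 1): LHS = 1, RHS = 1 → equal
At (0, 4): LHS = 2, RHS = 2 → equal

So the claim does hold at both of these boundary points, even though it is not an identity.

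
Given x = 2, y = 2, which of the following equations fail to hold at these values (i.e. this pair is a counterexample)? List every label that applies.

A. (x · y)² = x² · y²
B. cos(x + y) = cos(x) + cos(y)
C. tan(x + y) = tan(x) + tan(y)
Evaluating each claim at the given values:
A. LHS = 16, RHS = 16 → holds here (LHS = RHS)
B. LHS = cos(4) ≈ -0.6536, RHS = 2·cos(2) ≈ -0.8323 → fails here (LHS ≠ RHS)
C. LHS = tan(4) ≈ 1.158, RHS = 2·tan(2) ≈ -4.37 → fails here (LHS ≠ RHS)

Answer: B, C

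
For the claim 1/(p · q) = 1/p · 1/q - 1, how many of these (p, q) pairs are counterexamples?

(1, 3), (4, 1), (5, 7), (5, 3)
4

Testing each pair:
(1, 3): LHS = 1/3, RHS = -2/3 → counterexample
(4, 1): LHS = 1/4, RHS = -3/4 → counterexample
(5, 7): LHS = 1/35, RHS = -34/35 → counterexample
(5, 3): LHS = 1/15, RHS = -14/15 → counterexample

That makes 4 counterexamples.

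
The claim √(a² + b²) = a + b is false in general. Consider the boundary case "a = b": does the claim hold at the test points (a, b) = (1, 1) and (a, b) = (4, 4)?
At (1, 1): LHS = √(2) ≈ 1.414 ≠ RHS = 2
At (4, 4): LHS = 4·√(2) ≈ 5.657 ≠ RHS = 8

Answer: No, fails at both test points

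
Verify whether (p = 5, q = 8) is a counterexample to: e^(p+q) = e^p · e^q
No

Substituting p = 5, q = 8:
LHS = e^(5+8) = e^13 ≈ 442413.4
RHS = e^5 · e^8 = e^13 ≈ 442413.4

The sides agree, so this pair does not disprove the claim.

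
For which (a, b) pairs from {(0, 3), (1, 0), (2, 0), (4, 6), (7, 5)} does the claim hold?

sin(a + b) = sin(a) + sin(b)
(0, 3), (1, 0), (2, 0)

Testing each pair:
(0, 3): LHS = sin(3) ≈ 0.1411, RHS = sin(3) ≈ 0.1411 → holds
(1, 0): LHS = sin(1) ≈ 0.8415, RHS = sin(1) ≈ 0.8415 → holds
(2, 0): LHS = sin(2) ≈ 0.9093, RHS = sin(2) ≈ 0.9093 → holds
(4, 6): LHS = sin(10) ≈ -0.544, RHS = sin(4) + sin(6) ≈ -1.036 → fails
(7, 5): LHS = sin(12) ≈ -0.5366, RHS = sin(5) + sin(7) ≈ -0.3019 → fails

3 of 5 pairs satisfy the claim.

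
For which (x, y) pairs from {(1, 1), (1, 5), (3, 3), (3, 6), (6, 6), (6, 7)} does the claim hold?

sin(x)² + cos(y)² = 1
Testing each pair:
(1, 1): LHS = cos(1)² + sin(1)² = 1, RHS = 1 → holds
(1, 5): LHS = cos(5)² + sin(1)² ≈ 0.7885, RHS = 1 → fails
(3, 3): LHS = sin(3)² + cos(3)² = 1, RHS = 1 → holds
(3, 6): LHS = sin(3)² + cos(6)² ≈ 0.9418, RHS = 1 → fails
(6, 6): LHS = sin(6)² + cos(6)² = 1, RHS = 1 → holds
(6, 7): LHS = sin(6)² + cos(7)² ≈ 0.6464, RHS = 1 → fails

3 of 6 pairs satisfy the claim.

Answer: (1, 1), (3, 3), (6, 6)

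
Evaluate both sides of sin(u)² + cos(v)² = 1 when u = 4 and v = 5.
LHS = sin(4)² + cos(5)² ≈ 0.6532
RHS = 1

LHS ≠ RHS (they differ by about 0.3468), so the equation does not hold here.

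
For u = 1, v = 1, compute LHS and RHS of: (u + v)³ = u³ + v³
LHS = (1 + 1)³ = 8
RHS = 1³ + 1³ = 2

LHS ≠ RHS, so the equation does not hold here.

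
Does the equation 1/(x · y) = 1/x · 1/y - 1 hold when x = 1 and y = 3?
Fails

Substituting x = 1, y = 3:

LHS = 1/(1 · 3) = 1/3
RHS = 1/1 · 1/3 - 1 = -2/3

LHS ≠ RHS, so the equation does not hold at this point.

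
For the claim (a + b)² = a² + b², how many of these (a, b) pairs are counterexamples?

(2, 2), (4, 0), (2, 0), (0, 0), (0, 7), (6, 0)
1

Testing each pair:
(2, 2): LHS = 16, RHS = 8 → counterexample
(4, 0): LHS = 16, RHS = 16 → satisfies claim
(2, 0): LHS = 4, RHS = 4 → satisfies claim
(0, 0): LHS = 0, RHS = 0 → satisfies claim
(0, 7): LHS = 49, RHS = 49 → satisfies claim
(6, 0): LHS = 36, RHS = 36 → satisfies claim

That makes 1 counterexample.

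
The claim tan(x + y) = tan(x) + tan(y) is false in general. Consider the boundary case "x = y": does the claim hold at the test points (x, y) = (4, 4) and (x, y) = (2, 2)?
No, fails at both test points

At (4, 4): LHS = tan(8) ≈ -6.8 ≠ RHS = 2·tan(4) ≈ 2.316
At (2, 2): LHS = tan(4) ≈ 1.158 ≠ RHS = 2·tan(2) ≈ -4.37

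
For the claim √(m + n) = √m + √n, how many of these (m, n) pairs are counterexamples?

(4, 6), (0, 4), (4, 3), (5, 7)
Testing each pair:
(4, 6): LHS = √(10) ≈ 3.162, RHS = 2 + √(6) ≈ 4.449 → counterexample
(0, 4): LHS = 2, RHS = 2 → satisfies claim
(4, 3): LHS = √(7) ≈ 2.646, RHS = √(3) + 2 ≈ 3.732 → counterexample
(5, 7): LHS = 2·√(3) ≈ 3.464, RHS = √(5) + √(7) ≈ 4.882 → counterexample

That makes 3 counterexamples.

Answer: 3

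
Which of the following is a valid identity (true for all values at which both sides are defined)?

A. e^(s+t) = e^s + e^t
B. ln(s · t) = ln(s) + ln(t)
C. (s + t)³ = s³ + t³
A: fails at (1, 4) — LHS = e^5 ≈ 148.4, RHS = e + e^4 ≈ 57.32.
B: holds — e.g. at (1, 4), both sides equal ln(4) ≈ 1.386.
C: fails at (6, 7) — LHS = 2197, RHS = 559.

Answer: B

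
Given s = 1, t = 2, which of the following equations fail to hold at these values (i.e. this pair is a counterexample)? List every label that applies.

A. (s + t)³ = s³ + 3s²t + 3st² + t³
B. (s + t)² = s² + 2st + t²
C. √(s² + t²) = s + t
C

Evaluating each claim at the given values:
A. LHS = 27, RHS = 27 → holds here (LHS = RHS)
B. LHS = 9, RHS = 9 → holds here (LHS = RHS)
C. LHS = √(5) ≈ 2.236, RHS = 3 → fails here (LHS ≠ RHS)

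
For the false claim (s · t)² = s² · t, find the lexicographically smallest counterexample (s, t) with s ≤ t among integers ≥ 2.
Substituting (2, 2) into the claim:
LHS = (2 · 2)² = 16
RHS = 2² · 2 = 8

Since LHS ≠ RHS, this pair disproves the claim, and no lexicographically smaller pair (s ≤ t, integers ≥ 2) does.

For instance (4, 6) is also a counterexample (LHS = 576, RHS = 96), but it's lexicographically larger.

Answer: (s, t) = (2, 2)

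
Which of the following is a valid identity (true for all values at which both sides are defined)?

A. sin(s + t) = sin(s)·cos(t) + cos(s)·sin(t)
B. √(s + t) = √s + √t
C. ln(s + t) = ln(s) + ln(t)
A: holds — e.g. at (1, 1), both sides equal sin(2) ≈ 0.9093.
B: fails at (3, 5) — LHS = 2·√(2) ≈ 2.828, RHS = √(3) + √(5) ≈ 3.968.
C: fails at (4, 4) — LHS = ln(8) ≈ 2.079, RHS = 2·ln(4) ≈ 2.773.

Answer: A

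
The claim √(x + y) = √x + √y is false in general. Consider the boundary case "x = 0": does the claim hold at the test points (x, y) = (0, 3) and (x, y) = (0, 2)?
Yes, holds at both test points

At (0, 3): LHS = √(3) ≈ 1.732, RHS = √(3) ≈ 1.732 → equal
At (0, 2): LHS = √(2) ≈ 1.414, RHS = √(2) ≈ 1.414 → equal

So the claim does hold at both of these boundary points, even though it is not an identity.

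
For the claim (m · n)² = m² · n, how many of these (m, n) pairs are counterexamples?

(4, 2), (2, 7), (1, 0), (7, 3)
Testing each pair:
(4, 2): LHS = 64, RHS = 32 → counterexample
(2, 7): LHS = 196, RHS = 28 → counterexample
(1, 0): LHS = 0, RHS = 0 → satisfies claim
(7, 3): LHS = 441, RHS = 147 → counterexample

That makes 3 counterexamples.

Answer: 3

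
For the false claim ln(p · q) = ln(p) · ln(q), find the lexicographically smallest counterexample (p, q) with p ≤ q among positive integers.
At (1, 1): both sides equal 0, so it holds there.

Substituting (1, 2) into the claim:
LHS = ln(1 · 2) = ln(2) ≈ 0.6931
RHS = ln(1) · ln(2) = 0

Since LHS ≠ RHS, this pair disproves the claim, and no lexicographically smaller pair (p ≤ q, positive integers) does.

For instance (1, 6) is also a counterexample (LHS = ln(6) ≈ 1.792, RHS = 0), but it's lexicographically larger.

Answer: (p, q) = (1, 2)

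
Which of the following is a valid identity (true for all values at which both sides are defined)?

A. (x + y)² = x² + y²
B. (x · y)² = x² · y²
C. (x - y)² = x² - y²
B

A: fails at (4, 6) — LHS = 100, RHS = 52.
B: holds — e.g. at (2, 5), both sides equal 100.
C: fails at (3, 4) — LHS = 1, RHS = -7.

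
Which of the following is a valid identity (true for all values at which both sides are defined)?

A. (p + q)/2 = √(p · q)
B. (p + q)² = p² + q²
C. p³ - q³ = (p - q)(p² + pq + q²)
C

A: fails at (3, 4) — LHS = 7/2, RHS = 2·√(3) ≈ 3.464.
B: fails at (3, 7) — LHS = 100, RHS = 58.
C: holds — e.g. at (2, 3), both sides equal -19.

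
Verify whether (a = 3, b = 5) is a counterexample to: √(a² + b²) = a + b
Yes

Substituting a = 3, b = 5:
LHS = √(3² + 5²) = √(34) ≈ 5.831
RHS = 3 + 5 = 8

Since LHS ≠ RHS, this pair disproves the claim.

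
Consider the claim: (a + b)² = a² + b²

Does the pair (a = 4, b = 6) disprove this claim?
Yes

Substituting a = 4, b = 6:
LHS = (4 + 6)² = 100
RHS = 4² + 6² = 52

Since LHS ≠ RHS, this pair disproves the claim.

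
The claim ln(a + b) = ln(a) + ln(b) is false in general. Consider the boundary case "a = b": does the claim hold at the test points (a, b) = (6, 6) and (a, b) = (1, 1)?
No, fails at both test points

At (6, 6): LHS = ln(12) ≈ 2.485 ≠ RHS = 2·ln(6) ≈ 3.584
At (1, 1): LHS = ln(2) ≈ 0.6931 ≠ RHS = 0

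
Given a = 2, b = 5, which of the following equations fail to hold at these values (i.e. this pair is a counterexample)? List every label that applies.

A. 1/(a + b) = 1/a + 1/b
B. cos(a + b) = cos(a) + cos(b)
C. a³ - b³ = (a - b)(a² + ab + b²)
A, B

Evaluating each claim at the given values:
A. LHS = 1/7, RHS = 7/10 → fails here (LHS ≠ RHS)
B. LHS = cos(7) ≈ 0.7539, RHS = cos(2) + cos(5) ≈ -0.1325 → fails here (LHS ≠ RHS)
C. LHS = -117, RHS = -117 → holds here (LHS = RHS)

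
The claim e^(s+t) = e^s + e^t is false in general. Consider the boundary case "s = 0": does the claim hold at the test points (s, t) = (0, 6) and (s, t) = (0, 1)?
At (0, 6): LHS = e^6 ≈ 403.4 ≠ RHS = 1 + e^6 ≈ 404.4
At (0, 1): LHS = e ≈ 2.718 ≠ RHS = 1 + e ≈ 3.718

Answer: No, fails at both test points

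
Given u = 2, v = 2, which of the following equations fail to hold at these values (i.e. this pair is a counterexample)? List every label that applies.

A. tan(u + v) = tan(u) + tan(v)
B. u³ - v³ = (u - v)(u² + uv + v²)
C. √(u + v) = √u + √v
Evaluating each claim at the given values:
A. LHS = tan(4) ≈ 1.158, RHS = 2·tan(2) ≈ -4.37 → fails here (LHS ≠ RHS)
B. LHS = 0, RHS = 0 → holds here (LHS = RHS)
C. LHS = 2, RHS = 2·√(2) ≈ 2.828 → fails here (LHS ≠ RHS)

Answer: A, C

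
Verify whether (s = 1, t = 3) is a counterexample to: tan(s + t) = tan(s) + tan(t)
Substituting s = 1, t = 3:
LHS = tan(1 + 3) = tan(4) ≈ 1.158
RHS = tan(1) + tan(3) ≈ 1.415

Since LHS ≠ RHS, this pair disproves the claim.

Answer: Yes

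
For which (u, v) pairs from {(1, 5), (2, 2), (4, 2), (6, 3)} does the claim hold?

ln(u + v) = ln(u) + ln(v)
Testing each pair:
(1, 5): LHS = ln(6) ≈ 1.792, RHS = ln(5) ≈ 1.609 → fails
(2, 2): LHS = ln(4) ≈ 1.386, RHS = 2·ln(2) ≈ 1.386 → holds
(4, 2): LHS = ln(6) ≈ 1.792, RHS = ln(2) + ln(4) ≈ 2.079 → fails
(6, 3): LHS = ln(9) ≈ 2.197, RHS = ln(3) + ln(6) ≈ 2.89 → fails

1 of 4 pairs satisfies the claim.

Answer: (2, 2)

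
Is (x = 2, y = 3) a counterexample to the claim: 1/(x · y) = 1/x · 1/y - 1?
Substituting x = 2, y = 3:
LHS = 1/(2 · 3) = 1/6
RHS = 1/2 · 1/3 - 1 = -5/6

Since LHS ≠ RHS, this pair disproves the claim.

Answer: Yes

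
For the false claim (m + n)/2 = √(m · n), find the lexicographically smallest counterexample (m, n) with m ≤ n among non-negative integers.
At (0, 0): both sides equal 0, so it holds there.

Substituting (0, 1) into the claim:
LHS = (0 + 1)/2 = 1/2
RHS = √(0 · 1) = 0

Since LHS ≠ RHS, this pair disproves the claim, and no lexicographically smaller pair (m ≤ n, non-negative integers) does.

For instance (1, 6) is also a counterexample (LHS = 7/2, RHS = √(6) ≈ 2.449), but it's lexicographically larger.

Answer: (m, n) = (0, 1)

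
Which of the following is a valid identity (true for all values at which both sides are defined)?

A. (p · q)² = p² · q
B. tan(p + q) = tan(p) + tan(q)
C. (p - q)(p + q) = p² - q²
A: fails at (1, 5) — LHS = 25, RHS = 5.
B: fails at (4, 6) — LHS = tan(10) ≈ 0.6484, RHS = tan(6) + tan(4) ≈ 0.8668.
C: holds — e.g. at (4, 4), both sides equal 0.

Answer: C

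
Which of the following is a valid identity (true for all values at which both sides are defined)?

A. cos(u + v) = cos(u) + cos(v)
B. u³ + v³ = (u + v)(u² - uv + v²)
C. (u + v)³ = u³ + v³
B

A: fails at (2, 3) — LHS = cos(5) ≈ 0.2837, RHS = cos(3) + cos(2) ≈ -1.406.
B: holds — e.g. at (2, 2), both sides equal 16.
C: fails at (4, 6) — LHS = 1000, RHS = 280.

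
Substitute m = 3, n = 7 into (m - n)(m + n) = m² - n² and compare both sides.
LHS = (3 - 7)(3 + 7) = -40
RHS = 3² - 7² = -40

LHS = RHS: the two sides agree.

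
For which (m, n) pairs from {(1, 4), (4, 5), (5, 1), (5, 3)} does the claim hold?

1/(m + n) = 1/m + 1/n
None

Testing each pair:
(1, 4): LHS = 1/5, RHS = 5/4 → fails
(4, 5): LHS = 1/9, RHS = 9/20 → fails
(5, 1): LHS = 1/6, RHS = 6/5 → fails
(5, 3): LHS = 1/8, RHS = 8/15 → fails

No pair satisfies the claim.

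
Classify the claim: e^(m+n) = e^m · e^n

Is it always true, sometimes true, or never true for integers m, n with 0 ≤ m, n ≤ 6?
The identity holds for every pair in the range. For instance at (m, n) = (0, 2): both sides equal e^2 ≈ 7.389.

Answer: Always true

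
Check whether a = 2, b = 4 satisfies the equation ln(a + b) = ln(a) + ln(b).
Fails

Substituting a = 2, b = 4:

LHS = ln(2 + 4) = ln(6) ≈ 1.792
RHS = ln(2) + ln(4) ≈ 2.079

LHS ≠ RHS, so the equation does not hold at this point.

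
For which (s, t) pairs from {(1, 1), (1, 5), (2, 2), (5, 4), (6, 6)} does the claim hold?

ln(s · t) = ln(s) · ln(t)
Testing each pair:
(1, 1): LHS = 0, RHS = 0 → holds
(1, 5): LHS = ln(5) ≈ 1.609, RHS = 0 → fails
(2, 2): LHS = ln(4) ≈ 1.386, RHS = ln(2)² ≈ 0.4805 → fails
(5, 4): LHS = ln(20) ≈ 2.996, RHS = ln(4)·ln(5) ≈ 2.231 → fails
(6, 6): LHS = ln(36) ≈ 3.584, RHS = ln(6)² ≈ 3.21 → fails

1 of 5 pairs satisfies the claim.

Answer: (1, 1)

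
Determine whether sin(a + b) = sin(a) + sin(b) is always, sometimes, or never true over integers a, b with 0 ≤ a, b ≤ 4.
Sometimes true

It holds at (a, b) = (0, 1) (both sides equal sin(1) ≈ 0.8415), but fails at (a, b) = (3, 3) (LHS = sin(6) ≈ -0.2794, RHS = 2·sin(3) ≈ 0.2822).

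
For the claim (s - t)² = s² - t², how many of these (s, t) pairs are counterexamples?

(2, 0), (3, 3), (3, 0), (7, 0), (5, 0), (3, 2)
Testing each pair:
(2, 0): LHS = 4, RHS = 4 → satisfies claim
(3, 3): LHS = 0, RHS = 0 → satisfies claim
(3, 0): LHS = 9, RHS = 9 → satisfies claim
(7, 0): LHS = 49, RHS = 49 → satisfies claim
(5, 0): LHS = 25, RHS = 25 → satisfies claim
(3, 2): LHS = 1, RHS = 5 → counterexample

That makes 1 counterexample.

Answer: 1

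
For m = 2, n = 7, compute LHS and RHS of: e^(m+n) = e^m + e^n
LHS = e^(2+7) = e^9 ≈ 8103
RHS = e^2 + e^7 ≈ 1104

LHS ≠ RHS (they differ by about 6999), so the equation does not hold here.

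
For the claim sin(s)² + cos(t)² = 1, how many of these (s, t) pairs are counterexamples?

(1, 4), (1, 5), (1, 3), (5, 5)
Testing each pair:
(1, 4): LHS = cos(4)² + sin(1)² ≈ 1.135, RHS = 1 → counterexample
(1, 5): LHS = cos(5)² + sin(1)² ≈ 0.7885, RHS = 1 → counterexample
(1, 3): LHS = sin(1)² + cos(3)² ≈ 1.688, RHS = 1 → counterexample
(5, 5): LHS = cos(5)² + sin(5)² = 1, RHS = 1 → satisfies claim

That makes 3 counterexamples.

Answer: 3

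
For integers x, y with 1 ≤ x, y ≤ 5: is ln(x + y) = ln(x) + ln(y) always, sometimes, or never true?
Sometimes true

It holds at (x, y) = (2, 2) (both sides equal ln(4) ≈ 1.386), but fails at (x, y) = (4, 5) (LHS = ln(9) ≈ 2.197, RHS = ln(4) + ln(5) ≈ 2.996).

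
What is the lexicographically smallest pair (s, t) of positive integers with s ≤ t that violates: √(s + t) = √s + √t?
Substituting (1, 1) into the claim:
LHS = √(1 + 1) = √(2) ≈ 1.414
RHS = √1 + √1 = 2

Since LHS ≠ RHS, this pair disproves the claim, and no lexicographically smaller pair (s ≤ t, positive integers) does.

For instance (2, 6) is also a counterexample (LHS = 2·√(2) ≈ 2.828, RHS = √(2) + √(6) ≈ 3.864), but it's lexicographically larger.

Answer: (s, t) = (1, 1)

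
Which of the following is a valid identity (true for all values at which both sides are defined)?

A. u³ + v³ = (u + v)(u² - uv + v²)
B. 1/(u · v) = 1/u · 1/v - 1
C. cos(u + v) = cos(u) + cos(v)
A: holds — e.g. at (3, 3), both sides equal 54.
B: fails at (4, 5) — LHS = 1/20, RHS = -19/20.
C: fails at (3, 5) — LHS = cos(8) ≈ -0.1455, RHS = cos(3) + cos(5) ≈ -0.7063.

Answer: A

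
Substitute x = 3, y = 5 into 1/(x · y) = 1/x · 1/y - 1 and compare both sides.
LHS = 1/(3 · 5) = 1/15
RHS = 1/3 · 1/5 - 1 = -14/15

LHS ≠ RHS, so the equation does not hold here.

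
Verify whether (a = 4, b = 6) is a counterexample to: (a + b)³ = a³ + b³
Substituting a = 4, b = 6:
LHS = (4 + 6)³ = 1000
RHS = 4³ + 6³ = 280

Since LHS ≠ RHS, this pair disproves the claim.

Answer: Yes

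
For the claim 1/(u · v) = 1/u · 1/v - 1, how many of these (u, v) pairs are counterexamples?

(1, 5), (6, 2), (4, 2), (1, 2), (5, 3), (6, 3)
Testing each pair:
(1, 5): LHS = 1/5, RHS = -4/5 → counterexample
(6, 2): LHS = 1/12, RHS = -11/12 → counterexample
(4, 2): LHS = 1/8, RHS = -7/8 → counterexample
(1, 2): LHS = 1/2, RHS = -1/2 → counterexample
(5, 3): LHS = 1/15, RHS = -14/15 → counterexample
(6, 3): LHS = 1/18, RHS = -17/18 → counterexample

That makes 6 counterexamples.

Answer: 6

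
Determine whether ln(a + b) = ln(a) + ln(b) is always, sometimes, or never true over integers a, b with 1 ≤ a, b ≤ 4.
It holds at (a, b) = (2, 2) (both sides equal ln(4) ≈ 1.386), but fails at (a, b) = (1, 4) (LHS = ln(5) ≈ 1.609, RHS = ln(4) ≈ 1.386).

Answer: Sometimes true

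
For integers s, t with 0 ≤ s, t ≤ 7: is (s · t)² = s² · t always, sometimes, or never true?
Sometimes true

It holds at (s, t) = (2, 0) (both sides equal 0), but fails at (s, t) = (2, 2) (LHS = 16, RHS = 8).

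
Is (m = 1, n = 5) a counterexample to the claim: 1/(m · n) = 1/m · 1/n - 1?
Substituting m = 1, n = 5:
LHS = 1/(1 · 5) = 1/5
RHS = 1/1 · 1/5 - 1 = -4/5

Since LHS ≠ RHS, this pair disproves the claim.

Answer: Yes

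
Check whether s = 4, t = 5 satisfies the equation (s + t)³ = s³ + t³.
Fails

Substituting s = 4, t = 5:

LHS = (4 + 5)³ = 729
RHS = 4³ + 5³ = 189

LHS ≠ RHS, so the equation does not hold at this point.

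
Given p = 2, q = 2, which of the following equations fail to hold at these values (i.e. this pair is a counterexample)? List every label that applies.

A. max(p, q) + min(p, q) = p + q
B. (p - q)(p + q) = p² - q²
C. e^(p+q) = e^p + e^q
C

Evaluating each claim at the given values:
A. LHS = 4, RHS = 4 → holds here (LHS = RHS)
B. LHS = 0, RHS = 0 → holds here (LHS = RHS)
C. LHS = e^4 ≈ 54.6, RHS = 2·e^2 ≈ 14.78 → fails here (LHS ≠ RHS)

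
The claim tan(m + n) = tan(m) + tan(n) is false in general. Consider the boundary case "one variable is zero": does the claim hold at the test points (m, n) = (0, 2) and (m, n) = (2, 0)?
At (0, 2): LHS = tan(2) ≈ -2.185, RHS = tan(2) ≈ -2.185 → equal
At (2, 0): LHS = tan(2) ≈ -2.185, RHS = tan(2) ≈ -2.185 → equal

So the claim does hold at both of these boundary points, even though it is not an identity.

Answer: Yes, holds at both test points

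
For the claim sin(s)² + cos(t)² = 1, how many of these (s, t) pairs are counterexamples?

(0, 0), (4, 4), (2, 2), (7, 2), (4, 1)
Testing each pair:
(0, 0): LHS = 1, RHS = 1 → satisfies claim
(4, 4): LHS = cos(4)² + sin(4)² = 1, RHS = 1 → satisfies claim
(2, 2): LHS = cos(2)² + sin(2)² = 1, RHS = 1 → satisfies claim
(7, 2): LHS = cos(2)² + sin(7)² ≈ 0.6048, RHS = 1 → counterexample
(4, 1): LHS = cos(1)² + sin(4)² ≈ 0.8647, RHS = 1 → counterexample

That makes 2 counterexamples.

Answer: 2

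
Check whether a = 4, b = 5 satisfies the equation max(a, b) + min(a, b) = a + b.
Substituting a = 4, b = 5:

LHS = max(4, 5) + min(4, 5) = 9
RHS = 4 + 5 = 9

LHS = RHS, so the equation holds at this point.

Answer: Holds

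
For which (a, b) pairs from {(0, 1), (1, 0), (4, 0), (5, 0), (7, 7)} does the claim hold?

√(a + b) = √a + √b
(0, 1), (1, 0), (4, 0), (5, 0)

Testing each pair:
(0, 1): LHS = 1, RHS = 1 → holds
(1, 0): LHS = 1, RHS = 1 → holds
(4, 0): LHS = 2, RHS = 2 → holds
(5, 0): LHS = √(5) ≈ 2.236, RHS = √(5) ≈ 2.236 → holds
(7, 7): LHS = √(14) ≈ 3.742, RHS = 2·√(7) ≈ 5.292 → fails

4 of 5 pairs satisfy the claim.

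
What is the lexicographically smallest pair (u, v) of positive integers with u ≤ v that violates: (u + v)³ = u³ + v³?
(u, v) = (1, 1)

Substituting (1, 1) into the claim:
LHS = (1 + 1)³ = 8
RHS = 1³ + 1³ = 2

Since LHS ≠ RHS, this pair disproves the claim, and no lexicographically smaller pair (u ≤ v, positive integers) does.

For instance (4, 5) is also a counterexample (LHS = 729, RHS = 189), but it's lexicographically larger.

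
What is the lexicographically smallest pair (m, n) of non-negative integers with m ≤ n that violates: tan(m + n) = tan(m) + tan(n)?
At (0, 0): both sides equal 0, so it holds there.
At (0, 5): both sides equal tan(5) ≈ -3.381, so it holds there.

Substituting (1, 1) into the claim:
LHS = tan(1 + 1) = tan(2) ≈ -2.185
RHS = tan(1) + tan(1) = 2·tan(1) ≈ 3.115

Since LHS ≠ RHS, this pair disproves the claim, and no lexicographically smaller pair (m ≤ n, non-negative integers) does.

For instance (1, 7) is also a counterexample (LHS = tan(8) ≈ -6.8, RHS = tan(7) + tan(1) ≈ 2.429), but it's lexicographically larger.

Answer: (m, n) = (1, 1)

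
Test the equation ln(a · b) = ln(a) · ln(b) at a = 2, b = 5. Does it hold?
Substituting a = 2, b = 5:

LHS = ln(2 · 5) = ln(10) ≈ 2.303
RHS = ln(2) · ln(5) ≈ 1.116

LHS ≠ RHS, so the equation does not hold at this point.

Answer: Fails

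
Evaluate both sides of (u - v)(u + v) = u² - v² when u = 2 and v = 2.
LHS = (2 - 2)(2 + 2) = 0
RHS = 2² - 2² = 0

LHS = RHS: the two sides agree.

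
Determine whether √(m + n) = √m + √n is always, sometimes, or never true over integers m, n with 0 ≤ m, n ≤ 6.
Sometimes true

It holds at (m, n) = (0, 2) (both sides equal √(2) ≈ 1.414), but fails at (m, n) = (2, 6) (LHS = 2·√(2) ≈ 2.828, RHS = √(2) + √(6) ≈ 3.864).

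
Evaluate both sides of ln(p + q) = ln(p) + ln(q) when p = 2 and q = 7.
LHS = ln(2 + 7) = ln(9) ≈ 2.197
RHS = ln(2) + ln(7) ≈ 2.639

LHS ≠ RHS (they differ by about 0.4418), so the equation does not hold here.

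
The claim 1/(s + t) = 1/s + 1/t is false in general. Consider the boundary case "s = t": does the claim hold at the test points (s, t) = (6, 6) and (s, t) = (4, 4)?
At (6, 6): LHS = 1/12 ≠ RHS = 1/3
At (4, 4): LHS = 1/8 ≠ RHS = 1/2

Answer: No, fails at both test points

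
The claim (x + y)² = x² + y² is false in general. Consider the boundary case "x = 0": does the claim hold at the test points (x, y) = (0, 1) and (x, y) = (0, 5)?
Yes, holds at both test points

At (0, 1): LHS = 1, RHS = 1 → equal
At (0, 5): LHS = 25, RHS = 25 → equal

So the claim does hold at both of these boundary points, even though it is not an identity.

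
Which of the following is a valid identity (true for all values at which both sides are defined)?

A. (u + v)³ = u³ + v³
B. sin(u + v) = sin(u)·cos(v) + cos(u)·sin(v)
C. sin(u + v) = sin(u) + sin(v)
A: fails at (4, 4) — LHS = 512, RHS = 128.
B: holds — e.g. at (2, 5), both sides equal sin(7) ≈ 0.657.
C: fails at (1, 5) — LHS = sin(6) ≈ -0.2794, RHS = sin(5) + sin(1) ≈ -0.1175.

Answer: B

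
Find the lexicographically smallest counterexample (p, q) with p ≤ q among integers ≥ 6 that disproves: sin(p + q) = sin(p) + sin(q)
Substituting (6, 6) into the claim:
LHS = sin(6 + 6) = sin(12) ≈ -0.5366
RHS = sin(6) + sin(6) = 2·sin(6) ≈ -0.5588

Since LHS ≠ RHS, this pair disproves the claim, and no lexicographically smaller pair (p ≤ q, integers ≥ 6) does.

For instance (6, 10) is also a counterexample (LHS = sin(16) ≈ -0.2879, RHS = sin(10) + sin(6) ≈ -0.8234), but it's lexicographically larger.

Answer: (p, q) = (6, 6)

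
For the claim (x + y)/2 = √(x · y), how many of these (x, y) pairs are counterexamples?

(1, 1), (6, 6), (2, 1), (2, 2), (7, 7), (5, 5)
Testing each pair:
(1, 1): LHS = 1, RHS = 1 → satisfies claim
(6, 6): LHS = 6, RHS = 6 → satisfies claim
(2, 1): LHS = 3/2, RHS = √(2) ≈ 1.414 → counterexample
(2, 2): LHS = 2, RHS = 2 → satisfies claim
(7, 7): LHS = 7, RHS = 7 → satisfies claim
(5, 5): LHS = 5, RHS = 5 → satisfies claim

That makes 1 counterexample.

Answer: 1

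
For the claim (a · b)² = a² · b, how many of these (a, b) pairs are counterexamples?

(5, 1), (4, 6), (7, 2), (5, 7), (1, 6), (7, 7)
5

Testing each pair:
(5, 1): LHS = 25, RHS = 25 → satisfies claim
(4, 6): LHS = 576, RHS = 96 → counterexample
(7, 2): LHS = 196, RHS = 98 → counterexample
(5, 7): LHS = 1225, RHS = 175 → counterexample
(1, 6): LHS = 36, RHS = 6 → counterexample
(7, 7): LHS = 2401, RHS = 343 → counterexample

That makes 5 counterexamples.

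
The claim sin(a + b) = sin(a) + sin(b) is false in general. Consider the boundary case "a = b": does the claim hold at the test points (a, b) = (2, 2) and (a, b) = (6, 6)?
At (2, 2): LHS = sin(4) ≈ -0.7568 ≠ RHS = 2·sin(2) ≈ 1.819
At (6, 6): LHS = sin(12) ≈ -0.5366 ≠ RHS = 2·sin(6) ≈ -0.5588

Answer: No, fails at both test points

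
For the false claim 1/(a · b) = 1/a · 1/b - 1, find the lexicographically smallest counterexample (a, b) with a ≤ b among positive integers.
Substituting (1, 1) into the claim:
LHS = 1/(1 · 1) = 1
RHS = 1/1 · 1/1 - 1 = 0

Since LHS ≠ RHS, this pair disproves the claim, and no lexicographically smaller pair (a ≤ b, positive integers) does.

For instance (6, 8) is also a counterexample (LHS = 1/48, RHS = -47/48), but it's lexicographically larger.

Answer: (a, b) = (1, 1)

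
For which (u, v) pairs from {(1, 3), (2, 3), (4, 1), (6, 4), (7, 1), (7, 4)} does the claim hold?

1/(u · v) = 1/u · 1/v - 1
Testing each pair:
(1, 3): LHS = 1/3, RHS = -2/3 → fails
(2, 3): LHS = 1/6, RHS = -5/6 → fails
(4, 1): LHS = 1/4, RHS = -3/4 → fails
(6, 4): LHS = 1/24, RHS = -23/24 → fails
(7, 1): LHS = 1/7, RHS = -6/7 → fails
(7, 4): LHS = 1/28, RHS = -27/28 → fails

No pair satisfies the claim.

Answer: None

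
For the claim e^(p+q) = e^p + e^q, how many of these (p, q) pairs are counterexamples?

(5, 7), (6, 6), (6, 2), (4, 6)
4

Testing each pair:
(5, 7): LHS = e^12 ≈ 162754.8, RHS = e^5 + e^7 ≈ 1245 → counterexample
(6, 6): LHS = e^12 ≈ 162754.8, RHS = 2·e^6 ≈ 806.9 → counterexample
(6, 2): LHS = e^8 ≈ 2981, RHS = e^2 + e^6 ≈ 410.8 → counterexample
(4, 6): LHS = e^10 ≈ 22026.5, RHS = e^4 + e^6 ≈ 458 → counterexample

That makes 4 counterexamples.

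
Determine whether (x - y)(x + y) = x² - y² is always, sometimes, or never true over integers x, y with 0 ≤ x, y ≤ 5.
The identity holds for every pair in the range. For instance at (x, y) = (5, 3): both sides equal 16.

Answer: Always true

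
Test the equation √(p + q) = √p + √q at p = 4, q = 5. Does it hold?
Fails

Substituting p = 4, q = 5:

LHS = √(4 + 5) = 3
RHS = √4 + √5 = 2 + √(5) ≈ 4.236

LHS ≠ RHS, so the equation does not hold at this point.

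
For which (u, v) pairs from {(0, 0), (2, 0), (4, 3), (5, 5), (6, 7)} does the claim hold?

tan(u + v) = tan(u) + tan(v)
Testing each pair:
(0, 0): LHS = 0, RHS = 0 → holds
(2, 0): LHS = tan(2) ≈ -2.185, RHS = tan(2) ≈ -2.185 → holds
(4, 3): LHS = tan(7) ≈ 0.8714, RHS = tan(3) + tan(4) ≈ 1.015 → fails
(5, 5): LHS = tan(10) ≈ 0.6484, RHS = 2·tan(5) ≈ -6.761 → fails
(6, 7): LHS = tan(13) ≈ 0.463, RHS = tan(6) + tan(7) ≈ 0.5804 → fails

2 of 5 pairs satisfy the claim.

Answer: (0, 0), (2, 0)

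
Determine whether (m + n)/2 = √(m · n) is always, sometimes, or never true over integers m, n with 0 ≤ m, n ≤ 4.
Sometimes true

It holds at (m, n) = (2, 2) (both sides equal 2), but fails at (m, n) = (3, 1) (LHS = 2, RHS = √(3) ≈ 1.732).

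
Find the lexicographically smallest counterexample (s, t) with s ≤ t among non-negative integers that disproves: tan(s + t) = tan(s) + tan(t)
(s, t) = (1, 1)

At (0, 2): both sides equal tan(2) ≈ -2.185, so it holds there.
At (0, 4): both sides equal tan(4) ≈ 1.158, so it holds there.

Substituting (1, 1) into the claim:
LHS = tan(1 + 1) = tan(2) ≈ -2.185
RHS = tan(1) + tan(1) = 2·tan(1) ≈ 3.115

Since LHS ≠ RHS, this pair disproves the claim, and no lexicographically smaller pair (s ≤ t, non-negative integers) does.

For instance (5, 5) is also a counterexample (LHS = tan(10) ≈ 0.6484, RHS = 2·tan(5) ≈ -6.761), but it's lexicographically larger.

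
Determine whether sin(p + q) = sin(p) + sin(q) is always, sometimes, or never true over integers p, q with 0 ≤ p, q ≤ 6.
Sometimes true

It holds at (p, q) = (6, 0) (both sides equal sin(6) ≈ -0.2794), but fails at (p, q) = (1, 4) (LHS = sin(5) ≈ -0.9589, RHS = sin(4) + sin(1) ≈ 0.08467).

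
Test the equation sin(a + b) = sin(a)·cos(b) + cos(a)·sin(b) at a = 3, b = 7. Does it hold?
Substituting a = 3, b = 7:

LHS = sin(3 + 7) = sin(10) ≈ -0.544
RHS = sin(3)·cos(7) + cos(3)·sin(7) = sin(7)·cos(3) + sin(3)·cos(7) ≈ -0.544

LHS = RHS, so the equation holds at this point.

Answer: Holds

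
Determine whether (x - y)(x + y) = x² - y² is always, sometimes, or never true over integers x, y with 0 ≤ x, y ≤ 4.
Always true

The identity holds for every pair in the range. For instance at (x, y) = (3, 3): both sides equal 0.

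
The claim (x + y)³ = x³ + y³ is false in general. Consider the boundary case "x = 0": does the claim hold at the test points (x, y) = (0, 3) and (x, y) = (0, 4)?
Yes, holds at both test points

At (0, 3): LHS = 27, RHS = 27 → equal
At (0, 4): LHS = 64, RHS = 64 → equal

So the claim does hold at both of these boundary points, even though it is not an identity.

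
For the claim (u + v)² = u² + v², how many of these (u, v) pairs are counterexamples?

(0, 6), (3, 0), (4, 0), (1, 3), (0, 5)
1

Testing each pair:
(0, 6): LHS = 36, RHS = 36 → satisfies claim
(3, 0): LHS = 9, RHS = 9 → satisfies claim
(4, 0): LHS = 16, RHS = 16 → satisfies claim
(1, 3): LHS = 16, RHS = 10 → counterexample
(0, 5): LHS = 25, RHS = 25 → satisfies claim

That makes 1 counterexample.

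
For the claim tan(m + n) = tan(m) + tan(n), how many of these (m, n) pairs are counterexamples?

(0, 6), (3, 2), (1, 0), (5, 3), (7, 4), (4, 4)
Testing each pair:
(0, 6): LHS = tan(6) ≈ -0.291, RHS = tan(6) ≈ -0.291 → satisfies claim
(3, 2): LHS = tan(5) ≈ -3.381, RHS = tan(2) + tan(3) ≈ -2.328 → counterexample
(1, 0): LHS = tan(1) ≈ 1.557, RHS = tan(1) ≈ 1.557 → satisfies claim
(5, 3): LHS = tan(8) ≈ -6.8, RHS = tan(5) + tan(3) ≈ -3.523 → counterexample
(7, 4): LHS = tan(11) ≈ -226, RHS = tan(7) + tan(4) ≈ 2.029 → counterexample
(4, 4): LHS = tan(8) ≈ -6.8, RHS = 2·tan(4) ≈ 2.316 → counterexample

That makes 4 counterexamples.

Answer: 4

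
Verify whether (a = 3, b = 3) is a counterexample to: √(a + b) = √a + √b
Substituting a = 3, b = 3:
LHS = √(3 + 3) = √(6) ≈ 2.449
RHS = √3 + √3 = 2·√(3) ≈ 3.464

Since LHS ≠ RHS, this pair disproves the claim.

Answer: Yes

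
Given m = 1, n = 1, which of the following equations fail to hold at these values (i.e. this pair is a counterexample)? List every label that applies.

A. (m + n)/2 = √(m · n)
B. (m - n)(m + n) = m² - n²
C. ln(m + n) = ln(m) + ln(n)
C

Evaluating each claim at the given values:
A. LHS = 1, RHS = 1 → holds here (LHS = RHS)
B. LHS = 0, RHS = 0 → holds here (LHS = RHS)
C. LHS = ln(2) ≈ 0.6931, RHS = 0 → fails here (LHS ≠ RHS)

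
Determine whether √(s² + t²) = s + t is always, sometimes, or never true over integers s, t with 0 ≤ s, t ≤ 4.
Sometimes true

It holds at (s, t) = (0, 4) (both sides equal 4), but fails at (s, t) = (4, 2) (LHS = 2·√(5) ≈ 4.472, RHS = 6).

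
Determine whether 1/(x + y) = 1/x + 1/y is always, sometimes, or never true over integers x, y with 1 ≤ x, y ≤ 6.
Never true

The claim fails for every pair in the range. For instance at (x, y) = (2, 5): LHS = 1/7, RHS = 7/10.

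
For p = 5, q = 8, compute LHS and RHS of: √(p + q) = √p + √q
LHS = √(5 + 8) = √(13) ≈ 3.606
RHS = √5 + √8 = √(5) + 2·√(2) ≈ 5.064

LHS ≠ RHS (they differ by about 1.459), so the equation does not hold here.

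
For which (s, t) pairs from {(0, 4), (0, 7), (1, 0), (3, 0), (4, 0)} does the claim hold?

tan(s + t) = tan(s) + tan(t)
All pairs

Testing each pair:
(0, 4): LHS = tan(4) ≈ 1.158, RHS = tan(4) ≈ 1.158 → holds
(0, 7): LHS = tan(7) ≈ 0.8714, RHS = tan(7) ≈ 0.8714 → holds
(1, 0): LHS = tan(1) ≈ 1.557, RHS = tan(1) ≈ 1.557 → holds
(3, 0): LHS = tan(3) ≈ -0.1425, RHS = tan(3) ≈ -0.1425 → holds
(4, 0): LHS = tan(4) ≈ 1.158, RHS = tan(4) ≈ 1.158 → holds

Every pair satisfies the claim.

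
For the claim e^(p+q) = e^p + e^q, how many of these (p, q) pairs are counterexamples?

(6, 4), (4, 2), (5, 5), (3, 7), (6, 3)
Testing each pair:
(6, 4): LHS = e^10 ≈ 22026.5, RHS = e^4 + e^6 ≈ 458 → counterexample
(4, 2): LHS = e^6 ≈ 403.4, RHS = e^2 + e^4 ≈ 61.99 → counterexample
(5, 5): LHS = e^10 ≈ 22026.5, RHS = 2·e^5 ≈ 296.8 → counterexample
(3, 7): LHS = e^10 ≈ 22026.5, RHS = e^3 + e^7 ≈ 1117 → counterexample
(6, 3): LHS = e^9 ≈ 8103, RHS = e^3 + e^6 ≈ 423.5 → counterexample

That makes 5 counterexamples.

Answer: 5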